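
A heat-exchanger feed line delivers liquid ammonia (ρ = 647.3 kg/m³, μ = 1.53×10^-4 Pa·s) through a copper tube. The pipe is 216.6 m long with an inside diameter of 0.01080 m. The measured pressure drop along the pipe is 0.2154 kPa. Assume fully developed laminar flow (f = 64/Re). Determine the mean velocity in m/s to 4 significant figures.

For laminar flow, f = 64/Re with Re = ρVD/μ, so Darcy-Weisbach reduces to ΔP = 32μLV/D². Solving for V: V = ΔP·D²/(32μL) = 215.4·(0.0108)²/(32·0.000153·216.6) = 0.02369 m/s.
Check: Re = ρVD/μ = 647.3·0.02369·0.0108/0.000153 = 1083 < 2300, so the laminar assumption holds.

V ≈ 0.02369 m/s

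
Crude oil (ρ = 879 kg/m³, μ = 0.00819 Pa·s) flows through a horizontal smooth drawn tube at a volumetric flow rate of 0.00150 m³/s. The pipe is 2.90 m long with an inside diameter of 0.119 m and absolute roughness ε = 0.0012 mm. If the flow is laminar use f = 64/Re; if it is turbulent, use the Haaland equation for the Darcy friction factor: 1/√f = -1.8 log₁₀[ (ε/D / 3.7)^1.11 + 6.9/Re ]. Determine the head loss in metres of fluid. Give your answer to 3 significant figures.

Cross-sectional area A = πD²/4 = π(0.119)²/4 = 0.01112 m²; mean velocity V = Q/A = 0.0015/0.01112 = 0.1349 m/s.
Reynolds number Re = ρVD/μ = 879 · 0.1349 · 0.119 / 0.00819 = 1723.
Re < 2300 → laminar flow, so f = 64/Re = 64/1723 = 0.03716 (the turbulent correlation is not needed).
Darcy-Weisbach: ΔP = f(L/D)(ρV²/2) = 0.03716·(2.9/0.119)·(879·0.1349²/2) = 0.03716·24.37·7.994 = 7.238 Pa.
Head loss h_f = ΔP/(ρg) = 7.238/(879·9.81) = 8.39×10^-4 m.

h_f ≈ 8.39×10^-4 m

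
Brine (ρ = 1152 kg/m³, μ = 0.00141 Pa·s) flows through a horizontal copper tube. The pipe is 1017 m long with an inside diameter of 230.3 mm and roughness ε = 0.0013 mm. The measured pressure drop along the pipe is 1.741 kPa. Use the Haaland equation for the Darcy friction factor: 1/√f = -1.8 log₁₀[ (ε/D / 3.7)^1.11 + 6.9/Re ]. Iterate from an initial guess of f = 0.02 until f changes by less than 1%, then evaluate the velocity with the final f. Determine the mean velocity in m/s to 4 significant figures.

V ≈ 0.1730 m/s

Rearranging Darcy-Weisbach: V = √(2·ΔP·D/(f·L·ρ)). With ε/D = 1.3e-06/0.2303 = 5.64e-06, iterate starting from f = 0.02:
  f = 0.02 → V = √(2·1741·0.2303/(0.02·1017·1152)) = 0.185 m/s; Re = ρVD/μ = 3.481e+04; f → 0.02252
  f = 0.02252 → V = 0.1743 m/s; Re = 3.28e+04; f → 0.02284
  f = 0.02284 → V = 0.1731 m/s; Re = 3.258e+04; f → 0.02287
Converged (Δf/f < 1%). With the final f = 0.02287: V = √(2·1741·0.2303/(0.02287·1017·1152)) = 0.173 m/s.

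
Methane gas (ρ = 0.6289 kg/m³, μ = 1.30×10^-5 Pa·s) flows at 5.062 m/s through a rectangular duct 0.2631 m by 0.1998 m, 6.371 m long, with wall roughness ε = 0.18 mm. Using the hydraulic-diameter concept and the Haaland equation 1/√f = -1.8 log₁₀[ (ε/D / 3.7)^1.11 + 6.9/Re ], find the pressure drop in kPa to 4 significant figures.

Hydraulic diameter D_h = 4A/P = 4·(0.2631·0.1998)/(2·(0.2631+0.1998)) = 0.2103/0.9258 = 0.2271 m.
Re = ρVD_h/μ = 0.6289·5.062·0.2271/1.3e-05 = 5.562e+04.
ε/D_h = 0.00018/0.2271 = 0.000793; Haaland gives 1/√f = -1.8 log₁₀[8.46e-05+0.000124] = 6.625, so f = 0.02278.
ΔP = f(L/D_h)(ρV²/2) = 0.02278·6.371/0.2271·8.057 = 5.149 Pa.
ΔP = 0.005149 kPa.

ΔP ≈ 0.005149 kPa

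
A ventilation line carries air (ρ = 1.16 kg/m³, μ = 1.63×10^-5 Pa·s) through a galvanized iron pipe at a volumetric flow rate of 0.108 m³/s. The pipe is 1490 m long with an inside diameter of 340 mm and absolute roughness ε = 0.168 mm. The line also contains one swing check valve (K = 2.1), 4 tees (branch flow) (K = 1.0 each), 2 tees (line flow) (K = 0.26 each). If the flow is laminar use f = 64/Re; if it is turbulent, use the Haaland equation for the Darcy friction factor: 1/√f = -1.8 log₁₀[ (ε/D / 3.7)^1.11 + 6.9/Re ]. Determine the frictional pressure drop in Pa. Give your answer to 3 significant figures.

Cross-sectional area A = πD²/4 = π(0.34)²/4 = 0.09079 m²; mean velocity V = Q/A = 0.108/0.09079 = 1.19 m/s.
Reynolds number Re = ρVD/μ = 1.16 · 1.19 · 0.34 / 1.63e-05 = 2.878e+04.
Re > 4000 → turbulent. Relative roughness ε/D = 0.000168/0.34 = 0.000494. Haaland: 1/√f = -1.8 log₁₀[(0.000494/3.7)^1.11 + 6.9/2.878e+04] = -1.8 log₁₀[5.01e-05 + 0.00024] = 6.368, so f = 0.02466.
Total minor-loss coefficient ΣK = 1·2.1 + 4·1 + 2·0.26 = 6.62.
ΔP = [f·L/D + ΣK]·(ρV²/2) = [0.02466·1490/0.34 + 6.62]·(1.16·1.19²/2) = [108.1 + 6.62]·0.8207 = 94.12 Pa.

ΔP ≈ 94.1 Pa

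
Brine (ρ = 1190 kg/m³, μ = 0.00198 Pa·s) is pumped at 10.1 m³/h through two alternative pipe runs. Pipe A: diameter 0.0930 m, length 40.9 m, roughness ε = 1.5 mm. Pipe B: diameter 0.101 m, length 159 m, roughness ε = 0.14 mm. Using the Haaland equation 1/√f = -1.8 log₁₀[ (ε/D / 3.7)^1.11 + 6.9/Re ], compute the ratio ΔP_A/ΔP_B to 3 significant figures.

ΔP_A/ΔP_B ≈ 0.648

Pipe A: V = Q/A = 0.002806/0.006793 = 0.413 m/s; Re = 2.308e+04; ε/D = 0.0161; Haaland → f = 0.04676; ΔP_A = f(L/D)(ρV²/2) = 2087 Pa.
Pipe B: V = Q/A = 0.002806/0.008012 = 0.3502 m/s; Re = 2.126e+04; ε/D = 0.00139; Haaland → f = 0.02805; ΔP_B = f(L/D)(ρV²/2) = 3222 Pa.
ΔP_A/ΔP_B = 2087/3222 = 0.648.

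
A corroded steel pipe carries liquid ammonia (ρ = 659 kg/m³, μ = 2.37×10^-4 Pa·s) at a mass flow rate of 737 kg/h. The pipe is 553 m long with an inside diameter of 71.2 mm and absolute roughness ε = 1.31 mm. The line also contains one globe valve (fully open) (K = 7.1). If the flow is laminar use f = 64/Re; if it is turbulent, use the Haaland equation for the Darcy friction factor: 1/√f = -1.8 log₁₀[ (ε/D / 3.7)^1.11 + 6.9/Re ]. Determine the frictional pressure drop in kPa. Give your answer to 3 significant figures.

ΔP ≈ 0.789 kPa

ṁ = 737 kg/h = 737/3600 = 0.2047 kg/s.
A = πD²/4 = π(0.0712)²/4 = 0.003982 m²; mean velocity V = ṁ/(ρA) = 0.2047/(659 · 0.003982) = 0.07802 m/s.
Reynolds number Re = ρVD/μ = 659 · 0.07802 · 0.0712 / 0.000237 = 1.545e+04.
Re > 4000 → turbulent. Relative roughness ε/D = 0.00131/0.0712 = 0.0184. Haaland: 1/√f = -1.8 log₁₀[(0.0184/3.7)^1.11 + 6.9/1.545e+04] = -1.8 log₁₀[0.00277 + 0.000447] = 4.486, so f = 0.0497.
Total minor-loss coefficient ΣK = 1·7.1 = 7.1.
ΔP = [f·L/D + ΣK]·(ρV²/2) = [0.0497·553/0.0712 + 7.1]·(659·0.07802²/2) = [386 + 7.1]·2.006 = 788.6 Pa.
ΔP = 788.6 Pa = 0.789 kPa.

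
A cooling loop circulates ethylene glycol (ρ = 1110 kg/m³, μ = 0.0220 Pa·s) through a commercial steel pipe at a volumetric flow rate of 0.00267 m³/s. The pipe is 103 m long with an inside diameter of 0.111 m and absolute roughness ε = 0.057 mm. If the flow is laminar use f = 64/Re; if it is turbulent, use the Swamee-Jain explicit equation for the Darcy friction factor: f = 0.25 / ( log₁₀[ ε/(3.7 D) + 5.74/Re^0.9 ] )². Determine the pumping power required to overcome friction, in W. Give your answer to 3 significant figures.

Cross-sectional area A = πD²/4 = π(0.111)²/4 = 0.009677 m²; mean velocity V = Q/A = 0.00267/0.009677 = 0.2759 m/s.
Reynolds number Re = ρVD/μ = 1110 · 0.2759 · 0.111 / 0.022 = 1545.
Re < 2300 → laminar flow, so f = 64/Re = 64/1545 = 0.04142 (the turbulent correlation is not needed).
Darcy-Weisbach: ΔP = f(L/D)(ρV²/2) = 0.04142·(103/0.111)·(1110·0.2759²/2) = 0.04142·927.9·42.25 = 1624 Pa.
Pumping power P = QΔP = 0.00267·1624 = 4.336 W = 4.34 W.

P ≈ 4.34 W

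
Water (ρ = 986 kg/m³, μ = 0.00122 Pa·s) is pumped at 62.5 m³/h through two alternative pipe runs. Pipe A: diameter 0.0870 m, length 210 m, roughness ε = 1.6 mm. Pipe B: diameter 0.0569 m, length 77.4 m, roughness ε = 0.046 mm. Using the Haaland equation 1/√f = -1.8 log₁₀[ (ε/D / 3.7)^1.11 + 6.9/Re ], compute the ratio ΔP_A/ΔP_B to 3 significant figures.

ΔP_A/ΔP_B ≈ 0.784

Pipe A: V = Q/A = 0.01736/0.005945 = 2.92 m/s; Re = 2.053e+05; ε/D = 0.0184; Haaland → f = 0.0474; ΔP_A = f(L/D)(ρV²/2) = 4.811e+05 Pa.
Pipe B: V = Q/A = 0.01736/0.002543 = 6.828 m/s; Re = 3.14e+05; ε/D = 0.000808; Haaland → f = 0.01963; ΔP_B = f(L/D)(ρV²/2) = 6.138e+05 Pa.
ΔP_A/ΔP_B = 4.811e+05/6.138e+05 = 0.784.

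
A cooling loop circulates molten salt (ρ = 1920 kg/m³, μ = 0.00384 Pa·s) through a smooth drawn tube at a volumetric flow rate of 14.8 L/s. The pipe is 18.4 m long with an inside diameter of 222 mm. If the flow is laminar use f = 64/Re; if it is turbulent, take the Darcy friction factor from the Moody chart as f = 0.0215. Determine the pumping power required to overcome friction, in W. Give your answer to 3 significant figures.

Q = 14.8 L/s = 14.8/1000 = 0.0148 m³/s.
Cross-sectional area A = πD²/4 = π(0.222)²/4 = 0.03871 m²; mean velocity V = Q/A = 0.0148/0.03871 = 0.3824 m/s.
Reynolds number Re = ρVD/μ = 1920 · 0.3824 · 0.222 / 0.00384 = 4.244e+04.
Re > 4000 → turbulent; use the Moody-chart value f = 0.0215.
Darcy-Weisbach: ΔP = f(L/D)(ρV²/2) = 0.0215·(18.4/0.222)·(1920·0.3824²/2) = 0.0215·82.88·140.3 = 250.1 Pa.
Pumping power P = QΔP = 0.0148·250.1 = 3.701 W = 3.70 W.

P ≈ 3.70 W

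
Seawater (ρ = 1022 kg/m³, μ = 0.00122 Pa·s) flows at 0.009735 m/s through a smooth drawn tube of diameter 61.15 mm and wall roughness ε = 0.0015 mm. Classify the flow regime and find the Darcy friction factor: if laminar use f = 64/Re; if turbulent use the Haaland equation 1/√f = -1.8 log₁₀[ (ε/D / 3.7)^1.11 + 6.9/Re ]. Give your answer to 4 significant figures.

Re = ρVD/μ = 1022·0.009735·0.06115/0.00122 = 498.7.
Re < 2300 → laminar, so f = 64/Re = 0.1283 (roughness is irrelevant in laminar flow).

f ≈ 0.1283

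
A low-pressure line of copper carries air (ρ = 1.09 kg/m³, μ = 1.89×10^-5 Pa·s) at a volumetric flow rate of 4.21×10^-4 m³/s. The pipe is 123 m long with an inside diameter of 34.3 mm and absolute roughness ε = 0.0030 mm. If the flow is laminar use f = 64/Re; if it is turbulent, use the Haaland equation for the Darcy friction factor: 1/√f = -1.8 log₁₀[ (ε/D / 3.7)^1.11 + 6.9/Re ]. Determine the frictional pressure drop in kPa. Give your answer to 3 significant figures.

Cross-sectional area A = πD²/4 = π(0.0343)²/4 = 0.000924 m²; mean velocity V = Q/A = 0.000421/0.000924 = 0.4556 m/s.
Reynolds number Re = ρVD/μ = 1.09 · 0.4556 · 0.0343 / 1.89e-05 = 901.3.
Re < 2300 → laminar flow, so f = 64/Re = 64/901.3 = 0.07101 (the turbulent correlation is not needed).
Darcy-Weisbach: ΔP = f(L/D)(ρV²/2) = 0.07101·(123/0.0343)·(1.09·0.4556²/2) = 0.07101·3586·0.1131 = 28.81 Pa.
ΔP = 28.81 Pa = 0.0288 kPa.

ΔP ≈ 0.0288 kPa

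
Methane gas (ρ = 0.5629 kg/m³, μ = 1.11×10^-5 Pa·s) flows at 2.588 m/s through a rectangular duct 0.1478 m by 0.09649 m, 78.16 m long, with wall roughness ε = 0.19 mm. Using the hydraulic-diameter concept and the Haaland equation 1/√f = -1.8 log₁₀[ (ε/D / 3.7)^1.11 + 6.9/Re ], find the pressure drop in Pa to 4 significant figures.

ΔP ≈ 38.15 Pa

Hydraulic diameter D_h = 4A/P = 4·(0.1478·0.09649)/(2·(0.1478+0.09649)) = 0.05704/0.4886 = 0.1168 m.
Re = ρVD_h/μ = 0.5629·2.588·0.1168/1.11e-05 = 1.532e+04.
ε/D_h = 0.00019/0.1168 = 0.00163; Haaland gives 1/√f = -1.8 log₁₀[0.000188+0.00045] = 5.751, so f = 0.03023.
ΔP = f(L/D_h)(ρV²/2) = 0.03023·78.16/0.1168·1.885 = 38.15 Pa.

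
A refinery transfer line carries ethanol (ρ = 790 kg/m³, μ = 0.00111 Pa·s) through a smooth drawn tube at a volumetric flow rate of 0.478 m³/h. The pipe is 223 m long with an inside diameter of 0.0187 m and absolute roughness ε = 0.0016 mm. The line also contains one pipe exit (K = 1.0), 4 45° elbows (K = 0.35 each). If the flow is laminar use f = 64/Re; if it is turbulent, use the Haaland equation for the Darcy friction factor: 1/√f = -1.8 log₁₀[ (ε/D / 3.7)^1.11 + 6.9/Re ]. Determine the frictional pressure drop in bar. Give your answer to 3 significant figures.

ΔP ≈ 0.388 bar

Q = 0.478 m³/h = 0.478/3600 = 0.0001328 m³/s.
Cross-sectional area A = πD²/4 = π(0.0187)²/4 = 0.0002746 m²; mean velocity V = Q/A = 0.0001328/0.0002746 = 0.4835 m/s.
Reynolds number Re = ρVD/μ = 790 · 0.4835 · 0.0187 / 0.00111 = 6434.
Re > 4000 → turbulent. Relative roughness ε/D = 1.6e-06/0.0187 = 8.56e-05. Haaland: 1/√f = -1.8 log₁₀[(8.56e-05/3.7)^1.11 + 6.9/6434] = -1.8 log₁₀[7.15e-06 + 0.00107] = 5.34, so f = 0.03507.
Total minor-loss coefficient ΣK = 1·1 + 4·0.35 = 2.4.
ΔP = [f·L/D + ΣK]·(ρV²/2) = [0.03507·223/0.0187 + 2.4]·(790·0.4835²/2) = [418.2 + 2.4]·92.32 = 3.883e+04 Pa.
ΔP = 3.883e+04 Pa = 0.388 bar.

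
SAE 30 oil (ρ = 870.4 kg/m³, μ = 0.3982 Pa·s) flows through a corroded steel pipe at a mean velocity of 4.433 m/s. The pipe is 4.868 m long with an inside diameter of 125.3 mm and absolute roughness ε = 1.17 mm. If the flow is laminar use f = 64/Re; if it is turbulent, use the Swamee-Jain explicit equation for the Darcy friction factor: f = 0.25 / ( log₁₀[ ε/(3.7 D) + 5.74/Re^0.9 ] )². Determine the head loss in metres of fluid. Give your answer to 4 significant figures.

h_f ≈ 2.051 m

Reynolds number Re = ρVD/μ = 870.4 · 4.433 · 0.1253 / 0.398 = 1214.
Re < 2300 → laminar flow, so f = 64/Re = 64/1214 = 0.05271 (the turbulent correlation is not needed).
Darcy-Weisbach: ΔP = f(L/D)(ρV²/2) = 0.05271·(4.868/0.1253)·(870.4·4.433²/2) = 0.05271·38.85·8552 = 1.751e+04 Pa.
Head loss h_f = ΔP/(ρg) = 1.751e+04/(870.4·9.81) = 2.051 m.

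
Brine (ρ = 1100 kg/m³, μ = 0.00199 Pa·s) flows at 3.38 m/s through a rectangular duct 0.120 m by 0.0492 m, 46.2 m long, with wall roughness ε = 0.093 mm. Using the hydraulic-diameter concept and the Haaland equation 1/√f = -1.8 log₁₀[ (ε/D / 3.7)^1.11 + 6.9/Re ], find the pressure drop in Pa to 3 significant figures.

ΔP ≈ 94200 Pa

Hydraulic diameter D_h = 4A/P = 4·(0.12·0.0492)/(2·(0.12+0.0492)) = 0.02362/0.3384 = 0.06979 m.
Re = ρVD_h/μ = 1100·3.38·0.06979/0.00199 = 1.304e+05.
ε/D_h = 9.3e-05/0.06979 = 0.00133; Haaland gives 1/√f = -1.8 log₁₀[0.000151+5.29e-05] = 6.645, so f = 0.02265.
ΔP = f(L/D_h)(ρV²/2) = 0.02265·46.2/0.06979·6283 = 9.421e+04 Pa.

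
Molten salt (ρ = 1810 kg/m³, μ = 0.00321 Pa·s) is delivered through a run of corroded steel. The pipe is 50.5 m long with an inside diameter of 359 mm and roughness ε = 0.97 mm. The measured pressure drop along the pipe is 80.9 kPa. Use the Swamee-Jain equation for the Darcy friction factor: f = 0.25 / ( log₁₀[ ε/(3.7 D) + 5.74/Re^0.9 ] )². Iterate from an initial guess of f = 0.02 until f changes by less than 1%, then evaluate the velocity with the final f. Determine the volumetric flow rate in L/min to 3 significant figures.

Q ≈ 30200 L/min

Rearranging Darcy-Weisbach: V = √(2·ΔP·D/(f·L·ρ)). With ε/D = 0.00097/0.359 = 0.0027, iterate starting from f = 0.02:
  f = 0.02 → V = √(2·8.09e+04·0.359/(0.02·50.5·1810)) = 5.637 m/s; Re = ρVD/μ = 1.141e+06; f → 0.02561
  f = 0.02561 → V = 4.982 m/s; Re = 1.008e+06; f → 0.02563
Converged (Δf/f < 1%). With the final f = 0.02563: V = √(2·8.09e+04·0.359/(0.02563·50.5·1810)) = 4.98 m/s.
Q = V·A = 4.98·(π/4·0.359²) = 0.504 m³/s = 30200 L/min.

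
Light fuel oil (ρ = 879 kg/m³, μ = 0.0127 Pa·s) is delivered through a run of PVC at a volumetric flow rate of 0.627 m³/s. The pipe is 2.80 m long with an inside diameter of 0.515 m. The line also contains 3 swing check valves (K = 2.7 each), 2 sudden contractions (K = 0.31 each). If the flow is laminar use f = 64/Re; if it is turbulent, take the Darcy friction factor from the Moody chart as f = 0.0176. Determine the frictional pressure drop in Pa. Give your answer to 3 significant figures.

Cross-sectional area A = πD²/4 = π(0.515)²/4 = 0.2083 m²; mean velocity V = Q/A = 0.627/0.2083 = 3.01 m/s.
Reynolds number Re = ρVD/μ = 879 · 3.01 · 0.515 / 0.0127 = 1.073e+05.
Re > 4000 → turbulent; use the Moody-chart value f = 0.0176.
Total minor-loss coefficient ΣK = 3·2.7 + 2·0.31 = 8.72.
ΔP = [f·L/D + ΣK]·(ρV²/2) = [0.0176·2.8/0.515 + 8.72]·(879·3.01²/2) = [0.09569 + 8.72]·3982 = 3.51e+04 Pa.

ΔP ≈ 35100 Pa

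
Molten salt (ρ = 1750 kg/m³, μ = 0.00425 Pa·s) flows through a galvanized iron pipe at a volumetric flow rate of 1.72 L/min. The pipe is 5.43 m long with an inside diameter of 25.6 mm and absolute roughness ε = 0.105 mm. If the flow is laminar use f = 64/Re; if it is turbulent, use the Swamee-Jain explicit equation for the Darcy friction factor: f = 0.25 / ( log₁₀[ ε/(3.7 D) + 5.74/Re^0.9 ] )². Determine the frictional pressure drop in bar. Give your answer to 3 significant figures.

ΔP ≈ 6.28×10^-4 bar

Q = 1.72 L/min = 1.72/60000 = 2.867e-05 m³/s.
Cross-sectional area A = πD²/4 = π(0.0256)²/4 = 0.0005147 m²; mean velocity V = Q/A = 2.867e-05/0.0005147 = 0.05569 m/s.
Reynolds number Re = ρVD/μ = 1750 · 0.05569 · 0.0256 / 0.00425 = 587.1.
Re < 2300 → laminar flow, so f = 64/Re = 64/587.1 = 0.109 (the turbulent correlation is not needed).
Darcy-Weisbach: ΔP = f(L/D)(ρV²/2) = 0.109·(5.43/0.0256)·(1750·0.05569²/2) = 0.109·212.1·2.714 = 62.76 Pa.
ΔP = 62.76 Pa = 6.28×10^-4 bar.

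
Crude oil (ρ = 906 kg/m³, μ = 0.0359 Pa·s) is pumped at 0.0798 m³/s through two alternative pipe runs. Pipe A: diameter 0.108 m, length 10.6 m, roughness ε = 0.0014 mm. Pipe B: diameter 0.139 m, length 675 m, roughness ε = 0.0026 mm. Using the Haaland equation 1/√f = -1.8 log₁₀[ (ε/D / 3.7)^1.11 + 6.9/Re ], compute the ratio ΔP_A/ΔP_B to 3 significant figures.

Pipe A: V = Q/A = 0.0798/0.009161 = 8.711 m/s; Re = 2.374e+04; ε/D = 1.3e-05; Haaland → f = 0.02469; ΔP_A = f(L/D)(ρV²/2) = 8.331e+04 Pa.
Pipe B: V = Q/A = 0.0798/0.01517 = 5.259 m/s; Re = 1.845e+04; ε/D = 1.87e-05; Haaland → f = 0.0263; ΔP_B = f(L/D)(ρV²/2) = 1.6e+06 Pa.
ΔP_A/ΔP_B = 8.331e+04/1.6e+06 = 0.0521.

ΔP_A/ΔP_B ≈ 0.0521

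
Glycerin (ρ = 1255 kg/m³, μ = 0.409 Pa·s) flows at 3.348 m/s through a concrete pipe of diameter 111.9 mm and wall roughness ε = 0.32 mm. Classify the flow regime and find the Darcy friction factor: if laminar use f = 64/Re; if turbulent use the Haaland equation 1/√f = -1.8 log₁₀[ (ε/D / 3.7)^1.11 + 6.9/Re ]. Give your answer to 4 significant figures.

Re = ρVD/μ = 1255·3.348·0.1119/0.409 = 1150.
Re < 2300 → laminar, so f = 64/Re = 0.05567 (roughness is irrelevant in laminar flow).

f ≈ 0.05567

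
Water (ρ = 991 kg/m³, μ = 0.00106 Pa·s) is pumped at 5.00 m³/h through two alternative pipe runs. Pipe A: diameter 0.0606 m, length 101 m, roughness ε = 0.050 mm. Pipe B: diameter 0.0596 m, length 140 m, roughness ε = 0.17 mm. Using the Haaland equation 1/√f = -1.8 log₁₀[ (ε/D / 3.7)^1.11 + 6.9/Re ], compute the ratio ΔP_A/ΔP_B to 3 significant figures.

ΔP_A/ΔP_B ≈ 0.574

Pipe A: V = Q/A = 0.001389/0.002884 = 0.4815 m/s; Re = 2.728e+04; ε/D = 0.000825; Haaland → f = 0.02568; ΔP_A = f(L/D)(ρV²/2) = 4918 Pa.
Pipe B: V = Q/A = 0.001389/0.00279 = 0.4978 m/s; Re = 2.774e+04; ε/D = 0.00285; Haaland → f = 0.02972; ΔP_B = f(L/D)(ρV²/2) = 8574 Pa.
ΔP_A/ΔP_B = 4918/8574 = 0.574.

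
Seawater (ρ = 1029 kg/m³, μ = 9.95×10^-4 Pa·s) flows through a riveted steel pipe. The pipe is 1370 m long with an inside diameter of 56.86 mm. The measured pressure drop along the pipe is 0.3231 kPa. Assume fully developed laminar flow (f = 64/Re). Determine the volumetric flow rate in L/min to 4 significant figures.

Q ≈ 3.648 L/min

For laminar flow, f = 64/Re with Re = ρVD/μ, so Darcy-Weisbach reduces to ΔP = 32μLV/D². Solving for V: V = ΔP·D²/(32μL) = 323.1·(0.05686)²/(32·0.000995·1370) = 0.02395 m/s.
Check: Re = ρVD/μ = 1029·0.02395·0.05686/0.000995 = 1408 < 2300, so the laminar assumption holds.
Q = V·A = 0.02395·(π/4·0.05686²) = 6.081e-05 m³/s = 3.648 L/min.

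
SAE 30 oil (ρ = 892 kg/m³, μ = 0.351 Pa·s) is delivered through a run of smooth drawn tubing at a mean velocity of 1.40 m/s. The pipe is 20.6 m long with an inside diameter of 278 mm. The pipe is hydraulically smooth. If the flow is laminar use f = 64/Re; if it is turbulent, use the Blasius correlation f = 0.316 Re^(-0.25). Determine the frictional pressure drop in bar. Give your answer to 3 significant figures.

ΔP ≈ 0.0419 bar

Reynolds number Re = ρVD/μ = 892 · 1.4 · 0.278 / 0.351 = 989.1.
Re < 2300 → laminar flow, so f = 64/Re = 64/989.1 = 0.06471 (the turbulent correlation is not needed).
Darcy-Weisbach: ΔP = f(L/D)(ρV²/2) = 0.06471·(20.6/0.278)·(892·1.4²/2) = 0.06471·74.1·874.2 = 4191 Pa.
ΔP = 4191 Pa = 0.0419 bar.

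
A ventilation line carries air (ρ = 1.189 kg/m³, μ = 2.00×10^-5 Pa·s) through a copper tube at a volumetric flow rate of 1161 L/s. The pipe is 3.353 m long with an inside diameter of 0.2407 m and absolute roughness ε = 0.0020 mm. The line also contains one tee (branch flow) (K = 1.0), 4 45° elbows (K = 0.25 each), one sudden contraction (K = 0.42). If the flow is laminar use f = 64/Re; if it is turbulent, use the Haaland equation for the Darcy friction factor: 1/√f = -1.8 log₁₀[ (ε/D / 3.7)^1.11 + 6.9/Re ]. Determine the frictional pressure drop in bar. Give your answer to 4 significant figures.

ΔP ≈ 0.01012 bar

Q = 1161 L/s = 1161/1000 = 1.161 m³/s.
Cross-sectional area A = πD²/4 = π(0.2407)²/4 = 0.0455 m²; mean velocity V = Q/A = 1.161/0.0455 = 25.51 m/s.
Reynolds number Re = ρVD/μ = 1.189 · 25.51 · 0.2407 / 2e-05 = 3.651e+05.
Re > 4000 → turbulent. Relative roughness ε/D = 2e-06/0.2407 = 8.31e-06. Haaland: 1/√f = -1.8 log₁₀[(8.31e-06/3.7)^1.11 + 6.9/3.651e+05] = -1.8 log₁₀[5.37e-07 + 1.89e-05] = 8.481, so f = 0.0139.
Total minor-loss coefficient ΣK = 1·1 + 4·0.25 + 1·0.42 = 2.42.
ΔP = [f·L/D + ΣK]·(ρV²/2) = [0.0139·3.353/0.2407 + 2.42]·(1.189·25.51²/2) = [0.1937 + 2.42]·387 = 1012 Pa.
ΔP = 1012 Pa = 0.01012 bar.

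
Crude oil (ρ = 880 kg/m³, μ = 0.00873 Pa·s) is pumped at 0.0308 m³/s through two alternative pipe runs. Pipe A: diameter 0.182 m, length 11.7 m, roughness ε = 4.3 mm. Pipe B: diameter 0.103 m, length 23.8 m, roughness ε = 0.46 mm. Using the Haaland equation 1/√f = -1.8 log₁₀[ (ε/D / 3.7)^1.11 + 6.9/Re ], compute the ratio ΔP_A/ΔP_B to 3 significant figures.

Pipe A: V = Q/A = 0.0308/0.02602 = 1.184 m/s; Re = 2.172e+04; ε/D = 0.0236; Haaland → f = 0.05358; ΔP_A = f(L/D)(ρV²/2) = 2124 Pa.
Pipe B: V = Q/A = 0.0308/0.008332 = 3.696 m/s; Re = 3.838e+04; ε/D = 0.00447; Haaland → f = 0.03168; ΔP_B = f(L/D)(ρV²/2) = 4.401e+04 Pa.
ΔP_A/ΔP_B = 2124/4.401e+04 = 0.0483.

ΔP_A/ΔP_B ≈ 0.0483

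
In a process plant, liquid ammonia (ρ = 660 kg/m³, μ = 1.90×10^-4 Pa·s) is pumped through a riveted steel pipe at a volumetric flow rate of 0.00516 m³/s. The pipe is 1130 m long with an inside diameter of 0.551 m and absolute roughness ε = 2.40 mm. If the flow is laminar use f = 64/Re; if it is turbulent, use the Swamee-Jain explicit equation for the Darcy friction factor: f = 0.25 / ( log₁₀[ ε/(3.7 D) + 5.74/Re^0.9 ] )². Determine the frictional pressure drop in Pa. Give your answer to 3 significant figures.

ΔP ≈ 10.1 Pa

Cross-sectional area A = πD²/4 = π(0.551)²/4 = 0.2384 m²; mean velocity V = Q/A = 0.00516/0.2384 = 0.02164 m/s.
Reynolds number Re = ρVD/μ = 660 · 0.02164 · 0.551 / 0.00019 = 4.142e+04.
Re > 4000 → turbulent. Relative roughness ε/D = 0.0024/0.551 = 0.00436. Swamee-Jain: f = 0.25/(log₁₀[0.00436/3.7 + 5.74/4.142e+04^0.9])² = 0.25/(log₁₀[0.00118 + 0.000401])² = 0.25/(-2.802)² = 0.03185.
Darcy-Weisbach: ΔP = f(L/D)(ρV²/2) = 0.03185·(1130/0.551)·(660·0.02164²/2) = 0.03185·2051·0.1545 = 10.09 Pa.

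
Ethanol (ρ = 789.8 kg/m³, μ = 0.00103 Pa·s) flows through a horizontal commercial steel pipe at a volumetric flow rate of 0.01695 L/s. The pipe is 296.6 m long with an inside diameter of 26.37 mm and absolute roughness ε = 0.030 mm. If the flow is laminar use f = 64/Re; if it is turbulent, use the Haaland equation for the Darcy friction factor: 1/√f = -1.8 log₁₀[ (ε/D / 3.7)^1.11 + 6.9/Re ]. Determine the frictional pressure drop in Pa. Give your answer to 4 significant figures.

Q = 0.01695 L/s = 0.01695/1000 = 1.695e-05 m³/s.
Cross-sectional area A = πD²/4 = π(0.02637)²/4 = 0.0005461 m²; mean velocity V = Q/A = 1.695e-05/0.0005461 = 0.03104 m/s.
Reynolds number Re = ρVD/μ = 789.8 · 0.03104 · 0.02637 / 0.00103 = 627.6.
Re < 2300 → laminar flow, so f = 64/Re = 64/627.6 = 0.102 (the turbulent correlation is not needed).
Darcy-Weisbach: ΔP = f(L/D)(ρV²/2) = 0.102·(296.6/0.02637)·(789.8·0.03104²/2) = 0.102·1.125e+04·0.3804 = 436.3 Pa.

ΔP ≈ 436.3 Pa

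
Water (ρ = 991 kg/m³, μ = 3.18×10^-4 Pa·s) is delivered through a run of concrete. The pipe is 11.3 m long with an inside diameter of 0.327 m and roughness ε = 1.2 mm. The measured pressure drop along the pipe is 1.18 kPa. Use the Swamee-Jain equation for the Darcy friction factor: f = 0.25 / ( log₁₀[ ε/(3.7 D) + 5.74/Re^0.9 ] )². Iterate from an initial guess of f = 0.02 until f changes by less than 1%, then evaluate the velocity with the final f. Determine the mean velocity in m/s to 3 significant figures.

V ≈ 1.57 m/s

Rearranging Darcy-Weisbach: V = √(2·ΔP·D/(f·L·ρ)). With ε/D = 0.0012/0.327 = 0.00367, iterate starting from f = 0.02:
  f = 0.02 → V = √(2·1180·0.327/(0.02·11.3·991)) = 1.856 m/s; Re = ρVD/μ = 1.892e+06; f → 0.02782
  f = 0.02782 → V = 1.574 m/s; Re = 1.604e+06; f → 0.02783
Converged (Δf/f < 1%). With the final f = 0.02783: V = √(2·1180·0.327/(0.02783·11.3·991)) = 1.574 m/s.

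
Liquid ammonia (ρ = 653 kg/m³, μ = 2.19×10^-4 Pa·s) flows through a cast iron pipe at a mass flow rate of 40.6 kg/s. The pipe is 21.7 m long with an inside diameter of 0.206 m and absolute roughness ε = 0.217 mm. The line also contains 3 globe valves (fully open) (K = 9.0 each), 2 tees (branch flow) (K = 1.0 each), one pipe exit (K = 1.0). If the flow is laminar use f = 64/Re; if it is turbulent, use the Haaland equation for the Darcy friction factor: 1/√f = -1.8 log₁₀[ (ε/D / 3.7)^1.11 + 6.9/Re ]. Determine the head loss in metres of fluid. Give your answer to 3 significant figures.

h_f ≈ 5.70 m

A = πD²/4 = π(0.206)²/4 = 0.03333 m²; mean velocity V = ṁ/(ρA) = 40.6/(653 · 0.03333) = 1.865 m/s.
Reynolds number Re = ρVD/μ = 653 · 1.865 · 0.206 / 0.000219 = 1.146e+06.
Re > 4000 → turbulent. Relative roughness ε/D = 0.000217/0.206 = 0.00105. Haaland: 1/√f = -1.8 log₁₀[(0.00105/3.7)^1.11 + 6.9/1.146e+06] = -1.8 log₁₀[0.000116 + 6.02e-06] = 7.045, so f = 0.02015.
Total minor-loss coefficient ΣK = 3·9 + 2·1 + 1·1 = 30.
ΔP = [f·L/D + ΣK]·(ρV²/2) = [0.02015·21.7/0.206 + 30]·(653·1.865²/2) = [2.123 + 30]·1136 = 3.65e+04 Pa.
Head loss h_f = ΔP/(ρg) = 3.65e+04/(653·9.81) = 5.70 m.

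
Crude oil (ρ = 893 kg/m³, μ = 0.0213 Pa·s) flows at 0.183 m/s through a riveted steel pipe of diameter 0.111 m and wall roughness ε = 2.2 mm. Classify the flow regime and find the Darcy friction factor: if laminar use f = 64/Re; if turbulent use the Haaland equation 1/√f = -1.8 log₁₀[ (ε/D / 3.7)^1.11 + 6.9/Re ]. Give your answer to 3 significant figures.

f ≈ 0.0752

Re = ρVD/μ = 893·0.183·0.111/0.0213 = 851.6.
Re < 2300 → laminar, so f = 64/Re = 0.07515 (roughness is irrelevant in laminar flow).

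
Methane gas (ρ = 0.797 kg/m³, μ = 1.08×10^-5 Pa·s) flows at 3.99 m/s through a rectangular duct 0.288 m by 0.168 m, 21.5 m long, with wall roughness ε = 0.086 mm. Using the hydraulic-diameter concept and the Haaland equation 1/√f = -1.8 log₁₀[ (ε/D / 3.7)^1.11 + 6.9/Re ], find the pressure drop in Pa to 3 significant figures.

ΔP ≈ 13.6 Pa

Hydraulic diameter D_h = 4A/P = 4·(0.288·0.168)/(2·(0.288+0.168)) = 0.1935/0.912 = 0.2122 m.
Re = ρVD_h/μ = 0.797·3.99·0.2122/1.08e-05 = 6.248e+04.
ε/D_h = 8.6e-05/0.2122 = 0.000405; Haaland gives 1/√f = -1.8 log₁₀[4.02e-05+0.00011] = 6.88, so f = 0.02113.
ΔP = f(L/D_h)(ρV²/2) = 0.02113·21.5/0.2122·6.344 = 13.58 Pa.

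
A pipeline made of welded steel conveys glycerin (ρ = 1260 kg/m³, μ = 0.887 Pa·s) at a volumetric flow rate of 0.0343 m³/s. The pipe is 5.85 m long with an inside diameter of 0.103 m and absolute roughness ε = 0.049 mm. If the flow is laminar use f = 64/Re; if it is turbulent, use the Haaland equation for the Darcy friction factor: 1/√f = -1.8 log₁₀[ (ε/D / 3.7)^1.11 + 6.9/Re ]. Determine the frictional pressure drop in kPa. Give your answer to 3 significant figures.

Cross-sectional area A = πD²/4 = π(0.103)²/4 = 0.008332 m²; mean velocity V = Q/A = 0.0343/0.008332 = 4.117 m/s.
Reynolds number Re = ρVD/μ = 1260 · 4.117 · 0.103 / 0.887 = 602.3.
Re < 2300 → laminar flow, so f = 64/Re = 64/602.3 = 0.1063 (the turbulent correlation is not needed).
Darcy-Weisbach: ΔP = f(L/D)(ρV²/2) = 0.1063·(5.85/0.103)·(1260·4.117²/2) = 0.1063·56.8·1.068e+04 = 6.443e+04 Pa.
ΔP = 6.443e+04 Pa = 64.4 kPa.

ΔP ≈ 64.4 kPa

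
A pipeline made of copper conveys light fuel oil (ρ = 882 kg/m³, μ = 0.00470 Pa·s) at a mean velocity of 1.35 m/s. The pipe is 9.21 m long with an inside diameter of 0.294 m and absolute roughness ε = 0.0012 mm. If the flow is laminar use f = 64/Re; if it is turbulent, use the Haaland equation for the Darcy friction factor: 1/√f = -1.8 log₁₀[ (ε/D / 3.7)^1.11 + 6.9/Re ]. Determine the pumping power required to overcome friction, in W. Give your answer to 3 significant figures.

P ≈ 43.8 W

Reynolds number Re = ρVD/μ = 882 · 1.35 · 0.294 / 0.0047 = 7.448e+04.
Re > 4000 → turbulent. Relative roughness ε/D = 1.2e-06/0.294 = 4.08e-06. Haaland: 1/√f = -1.8 log₁₀[(4.08e-06/3.7)^1.11 + 6.9/7.448e+04] = -1.8 log₁₀[2.44e-07 + 9.26e-05] = 7.258, so f = 0.01898.
Darcy-Weisbach: ΔP = f(L/D)(ρV²/2) = 0.01898·(9.21/0.294)·(882·1.35²/2) = 0.01898·31.33·803.7 = 478 Pa.
Q = V·A = 1.35·0.06789 = 0.09165 m³/s.
Pumping power P = QΔP = 0.09165·478 = 43.81 W = 43.8 W.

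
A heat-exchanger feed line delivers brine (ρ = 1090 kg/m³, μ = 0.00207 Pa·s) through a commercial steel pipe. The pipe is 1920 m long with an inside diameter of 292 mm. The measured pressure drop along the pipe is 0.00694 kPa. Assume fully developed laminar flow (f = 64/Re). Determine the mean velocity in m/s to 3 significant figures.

For laminar flow, f = 64/Re with Re = ρVD/μ, so Darcy-Weisbach reduces to ΔP = 32μLV/D². Solving for V: V = ΔP·D²/(32μL) = 6.94·(0.292)²/(32·0.00207·1920) = 0.004653 m/s.
Check: Re = ρVD/μ = 1090·0.004653·0.292/0.00207 = 715.4 < 2300, so the laminar assumption holds.

V ≈ 0.00465 m/s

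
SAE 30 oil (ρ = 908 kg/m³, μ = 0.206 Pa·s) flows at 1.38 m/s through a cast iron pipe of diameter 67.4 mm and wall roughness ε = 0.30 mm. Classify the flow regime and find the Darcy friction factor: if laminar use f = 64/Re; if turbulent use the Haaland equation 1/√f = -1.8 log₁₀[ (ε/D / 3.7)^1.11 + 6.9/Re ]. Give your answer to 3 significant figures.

f ≈ 0.156

Re = ρVD/μ = 908·1.38·0.0674/0.206 = 410.
Re < 2300 → laminar, so f = 64/Re = 0.1561 (roughness is irrelevant in laminar flow).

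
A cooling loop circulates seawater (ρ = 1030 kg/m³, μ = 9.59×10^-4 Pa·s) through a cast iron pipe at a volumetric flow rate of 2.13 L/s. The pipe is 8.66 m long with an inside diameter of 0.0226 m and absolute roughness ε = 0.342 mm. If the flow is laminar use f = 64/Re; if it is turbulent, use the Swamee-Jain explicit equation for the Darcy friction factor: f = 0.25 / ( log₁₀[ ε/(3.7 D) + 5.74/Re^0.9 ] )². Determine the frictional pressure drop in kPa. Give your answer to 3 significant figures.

ΔP ≈ 247 kPa

Q = 2.13 L/s = 2.13/1000 = 0.00213 m³/s.
Cross-sectional area A = πD²/4 = π(0.0226)²/4 = 0.0004011 m²; mean velocity V = Q/A = 0.00213/0.0004011 = 5.31 m/s.
Reynolds number Re = ρVD/μ = 1030 · 5.31 · 0.0226 / 0.000959 = 1.289e+05.
Re > 4000 → turbulent. Relative roughness ε/D = 0.000342/0.0226 = 0.0151. Swamee-Jain: f = 0.25/(log₁₀[0.0151/3.7 + 5.74/1.289e+05^0.9])² = 0.25/(log₁₀[0.00409 + 0.000144])² = 0.25/(-2.373)² = 0.04439.
Darcy-Weisbach: ΔP = f(L/D)(ρV²/2) = 0.04439·(8.66/0.0226)·(1030·5.31²/2) = 0.04439·383.2·1.452e+04 = 2.47e+05 Pa.
ΔP = 2.47e+05 Pa = 247 kPa.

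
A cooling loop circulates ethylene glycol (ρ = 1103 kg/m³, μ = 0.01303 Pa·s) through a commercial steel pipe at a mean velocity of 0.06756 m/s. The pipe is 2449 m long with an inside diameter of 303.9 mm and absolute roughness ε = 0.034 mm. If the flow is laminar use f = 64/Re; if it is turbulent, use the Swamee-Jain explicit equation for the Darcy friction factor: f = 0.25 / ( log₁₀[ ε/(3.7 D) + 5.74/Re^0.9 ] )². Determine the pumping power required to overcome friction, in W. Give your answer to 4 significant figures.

P ≈ 3.661 W

Reynolds number Re = ρVD/μ = 1103 · 0.06756 · 0.3039 / 0.013 = 1738.
Re < 2300 → laminar flow, so f = 64/Re = 64/1738 = 0.03682 (the turbulent correlation is not needed).
Darcy-Weisbach: ΔP = f(L/D)(ρV²/2) = 0.03682·(2449/0.3039)·(1103·0.06756²/2) = 0.03682·8059·2.517 = 747 Pa.
Q = V·A = 0.06756·0.07254 = 0.004901 m³/s.
Pumping power P = QΔP = 0.004901·747 = 3.6606 W = 3.661 W.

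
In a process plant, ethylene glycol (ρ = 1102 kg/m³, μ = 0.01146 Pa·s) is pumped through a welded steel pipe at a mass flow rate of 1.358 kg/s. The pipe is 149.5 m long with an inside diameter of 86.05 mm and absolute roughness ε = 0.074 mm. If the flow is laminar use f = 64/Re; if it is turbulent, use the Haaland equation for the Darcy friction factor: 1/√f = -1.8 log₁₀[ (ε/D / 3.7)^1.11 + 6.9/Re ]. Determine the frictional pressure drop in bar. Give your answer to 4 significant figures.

A = πD²/4 = π(0.08605)²/4 = 0.005816 m²; mean velocity V = ṁ/(ρA) = 1.358/(1102 · 0.005816) = 0.2119 m/s.
Reynolds number Re = ρVD/μ = 1102 · 0.2119 · 0.08605 / 0.0115 = 1753.
Re < 2300 → laminar flow, so f = 64/Re = 64/1753 = 0.0365 (the turbulent correlation is not needed).
Darcy-Weisbach: ΔP = f(L/D)(ρV²/2) = 0.0365·(149.5/0.08605)·(1102·0.2119²/2) = 0.0365·1737·24.74 = 1569 Pa.
ΔP = 1569 Pa = 0.01569 bar.

ΔP ≈ 0.01569 bar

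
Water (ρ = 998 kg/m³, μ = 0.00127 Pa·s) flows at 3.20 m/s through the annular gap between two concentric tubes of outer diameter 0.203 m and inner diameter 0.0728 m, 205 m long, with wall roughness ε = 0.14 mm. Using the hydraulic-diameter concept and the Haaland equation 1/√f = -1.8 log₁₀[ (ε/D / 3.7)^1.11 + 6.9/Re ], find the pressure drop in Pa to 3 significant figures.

Hydraulic diameter D_h = 4A/P = D_o - D_i = 0.203 - 0.0728 = 0.1302 m.
Re = ρVD_h/μ = 998·3.2·0.1302/0.00127 = 3.274e+05.
ε/D_h = 0.00014/0.1302 = 0.00108; Haaland gives 1/√f = -1.8 log₁₀[0.000119+2.11e-05] = 6.938, so f = 0.02077.
ΔP = f(L/D_h)(ρV²/2) = 0.02077·205/0.1302·5110 = 1.671e+05 Pa.

ΔP ≈ 167000 Pa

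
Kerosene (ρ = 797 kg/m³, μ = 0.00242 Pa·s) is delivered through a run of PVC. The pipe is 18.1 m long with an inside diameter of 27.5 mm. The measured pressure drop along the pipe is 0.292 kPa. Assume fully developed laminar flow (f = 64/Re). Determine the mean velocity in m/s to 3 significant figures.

For laminar flow, f = 64/Re with Re = ρVD/μ, so Darcy-Weisbach reduces to ΔP = 32μLV/D². Solving for V: V = ΔP·D²/(32μL) = 292·(0.0275)²/(32·0.00242·18.1) = 0.1575 m/s.
Check: Re = ρVD/μ = 797·0.1575·0.0275/0.00242 = 1427 < 2300, so the laminar assumption holds.

V ≈ 0.158 m/s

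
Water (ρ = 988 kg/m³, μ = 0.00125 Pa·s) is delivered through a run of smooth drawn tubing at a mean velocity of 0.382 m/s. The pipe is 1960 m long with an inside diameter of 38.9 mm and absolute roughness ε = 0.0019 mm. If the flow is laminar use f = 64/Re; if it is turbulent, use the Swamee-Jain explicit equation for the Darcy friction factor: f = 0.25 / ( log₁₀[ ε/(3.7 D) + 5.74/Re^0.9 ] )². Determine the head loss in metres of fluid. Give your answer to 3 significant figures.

Reynolds number Re = ρVD/μ = 988 · 0.382 · 0.0389 / 0.00125 = 1.175e+04.
Re > 4000 → turbulent. Relative roughness ε/D = 1.9e-06/0.0389 = 4.88e-05. Swamee-Jain: f = 0.25/(log₁₀[4.88e-05/3.7 + 5.74/1.175e+04^0.9])² = 0.25/(log₁₀[1.32e-05 + 0.00125])² = 0.25/(-2.899)² = 0.02974.
Darcy-Weisbach: ΔP = f(L/D)(ρV²/2) = 0.02974·(1960/0.0389)·(988·0.382²/2) = 0.02974·5.039e+04·72.09 = 1.08e+05 Pa.
Head loss h_f = ΔP/(ρg) = 1.08e+05/(988·9.81) = 11.1 m.

h_f ≈ 11.1 m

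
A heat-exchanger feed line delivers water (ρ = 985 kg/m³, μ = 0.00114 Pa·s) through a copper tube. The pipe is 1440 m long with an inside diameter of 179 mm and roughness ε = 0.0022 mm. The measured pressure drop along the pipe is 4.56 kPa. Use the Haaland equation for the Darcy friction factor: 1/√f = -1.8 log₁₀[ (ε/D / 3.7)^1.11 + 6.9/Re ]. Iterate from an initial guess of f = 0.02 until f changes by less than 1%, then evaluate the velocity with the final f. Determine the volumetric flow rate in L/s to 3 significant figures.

Q ≈ 5.69 L/s

Rearranging Darcy-Weisbach: V = √(2·ΔP·D/(f·L·ρ)). With ε/D = 2.2e-06/0.179 = 1.23e-05, iterate starting from f = 0.02:
  f = 0.02 → V = √(2·4560·0.179/(0.02·1440·985)) = 0.2399 m/s; Re = ρVD/μ = 3.71e+04; f → 0.0222
  f = 0.0222 → V = 0.2277 m/s; Re = 3.522e+04; f → 0.02247
  f = 0.02247 → V = 0.2263 m/s; Re = 3.5e+04; f → 0.0225
Converged (Δf/f < 1%). With the final f = 0.0225: V = √(2·4560·0.179/(0.0225·1440·985)) = 0.2262 m/s.
Q = V·A = 0.2262·(π/4·0.179²) = 0.005691 m³/s = 5.69 L/s.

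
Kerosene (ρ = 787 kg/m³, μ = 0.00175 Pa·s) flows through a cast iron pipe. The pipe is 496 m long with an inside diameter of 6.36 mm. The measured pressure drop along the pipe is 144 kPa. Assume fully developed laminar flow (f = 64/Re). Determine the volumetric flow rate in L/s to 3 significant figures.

For laminar flow, f = 64/Re with Re = ρVD/μ, so Darcy-Weisbach reduces to ΔP = 32μLV/D². Solving for V: V = ΔP·D²/(32μL) = 1.44e+05·(0.00636)²/(32·0.00175·496) = 0.2097 m/s.
Check: Re = ρVD/μ = 787·0.2097·0.00636/0.00175 = 599.8 < 2300, so the laminar assumption holds.
Q = V·A = 0.2097·(π/4·0.00636²) = 6.662e-06 m³/s = 0.00666 L/s.

Q ≈ 0.00666 L/s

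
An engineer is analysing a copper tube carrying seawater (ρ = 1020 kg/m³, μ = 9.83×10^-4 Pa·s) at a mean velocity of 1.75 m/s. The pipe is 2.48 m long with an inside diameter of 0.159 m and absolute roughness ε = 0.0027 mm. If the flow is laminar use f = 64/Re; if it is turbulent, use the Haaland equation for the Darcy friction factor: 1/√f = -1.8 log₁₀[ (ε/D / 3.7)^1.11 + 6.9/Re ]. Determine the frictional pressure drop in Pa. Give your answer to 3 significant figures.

Reynolds number Re = ρVD/μ = 1020 · 1.75 · 0.159 / 0.000983 = 2.887e+05.
Re > 4000 → turbulent. Relative roughness ε/D = 2.7e-06/0.159 = 1.7e-05. Haaland: 1/√f = -1.8 log₁₀[(1.7e-05/3.7)^1.11 + 6.9/2.887e+05] = -1.8 log₁₀[1.19e-06 + 2.39e-05] = 8.281, so f = 0.01458.
Darcy-Weisbach: ΔP = f(L/D)(ρV²/2) = 0.01458·(2.48/0.159)·(1020·1.75²/2) = 0.01458·15.6·1562 = 355.2 Pa.

ΔP ≈ 355 Pa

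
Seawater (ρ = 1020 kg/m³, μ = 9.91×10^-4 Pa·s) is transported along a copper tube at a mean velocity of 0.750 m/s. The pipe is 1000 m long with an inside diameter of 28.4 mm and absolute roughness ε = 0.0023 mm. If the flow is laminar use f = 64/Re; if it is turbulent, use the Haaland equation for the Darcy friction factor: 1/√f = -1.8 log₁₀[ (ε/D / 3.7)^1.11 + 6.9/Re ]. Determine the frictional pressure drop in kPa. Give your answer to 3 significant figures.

ΔP ≈ 256 kPa

Reynolds number Re = ρVD/μ = 1020 · 0.75 · 0.0284 / 0.000991 = 2.192e+04.
Re > 4000 → turbulent. Relative roughness ε/D = 2.3e-06/0.0284 = 8.1e-05. Haaland: 1/√f = -1.8 log₁₀[(8.1e-05/3.7)^1.11 + 6.9/2.192e+04] = -1.8 log₁₀[6.72e-06 + 0.000315] = 6.287, so f = 0.0253.
Darcy-Weisbach: ΔP = f(L/D)(ρV²/2) = 0.0253·(1000/0.0284)·(1020·0.75²/2) = 0.0253·3.521e+04·286.9 = 2.555e+05 Pa.
ΔP = 2.555e+05 Pa = 256 kPa.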